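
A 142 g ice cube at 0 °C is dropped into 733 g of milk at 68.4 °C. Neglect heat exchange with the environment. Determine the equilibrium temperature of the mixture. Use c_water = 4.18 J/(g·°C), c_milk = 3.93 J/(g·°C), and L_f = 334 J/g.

T_f ≈ 43.1 °C

Let T be the final temperature. ΣQ_i = 0:
melt ice: 142×334 = 47428
  meltwater 0→T: 142×4.18×T = 593.56 T
  milk cools: 733×3.93×(T − 68.4) = 2880.7(T − 68.4)
3474.2 T = 197039 − 47428 = 149611
T ≈ 43.06 °C — above 0 °C, consistent with complete melting.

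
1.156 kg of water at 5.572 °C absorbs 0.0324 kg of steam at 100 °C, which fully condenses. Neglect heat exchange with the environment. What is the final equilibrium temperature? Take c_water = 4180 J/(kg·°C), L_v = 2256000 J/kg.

T_f ≈ 22.9 °C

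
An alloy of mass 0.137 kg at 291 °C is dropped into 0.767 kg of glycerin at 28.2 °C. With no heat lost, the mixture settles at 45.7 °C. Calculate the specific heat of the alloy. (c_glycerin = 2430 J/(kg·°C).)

m_s c (T_s − T_f) = m_glycerin c_glycerin (T_f − T_0):
0.137×c×(291 − 45.7) = 0.767×2430×(45.7 − 28.2)
33.61 c = 32617  ⇒  c ≈ 970.6 J/(kg·°C)

c ≈ 971 J/(kg·°C)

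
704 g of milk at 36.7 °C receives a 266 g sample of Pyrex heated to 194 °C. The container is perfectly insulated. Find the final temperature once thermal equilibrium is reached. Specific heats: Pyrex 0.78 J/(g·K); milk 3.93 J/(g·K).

Energy conservation, ΣQ = 0:
266·0.78·(T − 194) + 704·3.93·(T − 36.7) = 0
2974.2 T = 141790
T = 141790/2974.2 ≈ 47.67 °C

T_f ≈ 47.7 °C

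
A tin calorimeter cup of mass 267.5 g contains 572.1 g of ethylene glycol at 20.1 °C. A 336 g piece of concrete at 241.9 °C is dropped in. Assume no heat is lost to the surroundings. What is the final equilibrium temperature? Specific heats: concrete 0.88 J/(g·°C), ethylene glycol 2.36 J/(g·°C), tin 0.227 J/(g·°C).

Taking heat into each body as positive, Σ m c ΔT = 0:
336×0.88×(T − 241.9) + 572.1×2.36×(T − 20.1) + 267.5×0.227×(T − 20.1) = 0
(295.68 + 1350.2 + 60.72) T = 295.68×241.9 + 1350.2×20.1 + 60.72×20.1
T = 99884 / 1706.6 = 58.5 °C

T_f ≈ 58.5 °C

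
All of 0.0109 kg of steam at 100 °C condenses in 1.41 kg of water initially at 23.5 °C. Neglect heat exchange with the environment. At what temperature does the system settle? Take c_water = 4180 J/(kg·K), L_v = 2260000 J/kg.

T_f ≈ 28.2 °C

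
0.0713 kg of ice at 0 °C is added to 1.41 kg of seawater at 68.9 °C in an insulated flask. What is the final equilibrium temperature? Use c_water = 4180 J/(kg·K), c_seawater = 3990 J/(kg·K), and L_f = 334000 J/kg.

T_f ≈ 61.4 °C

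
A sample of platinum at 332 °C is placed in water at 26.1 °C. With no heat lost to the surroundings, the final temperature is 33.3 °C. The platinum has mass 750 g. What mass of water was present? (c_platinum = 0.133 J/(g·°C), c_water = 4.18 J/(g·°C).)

m ≈ 990 g

Taking heat into each body as positive, Σ m c ΔT = 0:
750·0.133·(33.3 − 332) + m·4.18·(33.3 − 26.1) = 0
30.1 m = 29795
m = 29795/30.1 ≈ 990 g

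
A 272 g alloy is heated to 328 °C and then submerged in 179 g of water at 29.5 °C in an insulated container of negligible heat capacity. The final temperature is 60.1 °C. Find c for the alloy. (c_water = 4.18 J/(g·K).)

c ≈ 0.314 J/(g·K)

Heat gained plus heat lost sum to zero:
272·c·(60.1 − 328) + 179·4.18·(60.1 − 29.5) = 0
-72869 c = -22896
c = -22896/-72869 ≈ 0.3142 J/(g·K)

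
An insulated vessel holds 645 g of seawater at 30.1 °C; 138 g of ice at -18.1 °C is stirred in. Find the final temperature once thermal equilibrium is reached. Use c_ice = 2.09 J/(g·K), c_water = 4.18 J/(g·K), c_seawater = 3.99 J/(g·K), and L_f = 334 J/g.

Taking heat into each body as positive, Σ m c ΔT = 0:
ice -18.1→0 °C: 138×2.09×18.1 = 5220.4; latent heat to melt: 138×334 = 46092; warm the meltwater: 576.84 T; seawater: 2573.6(T − 30.1)
3150.4 T = 77464 − 51312 = 26151
T ≈ 8.30 °C (positive, so assuming full melt was valid).

T_f ≈ 8.3 °C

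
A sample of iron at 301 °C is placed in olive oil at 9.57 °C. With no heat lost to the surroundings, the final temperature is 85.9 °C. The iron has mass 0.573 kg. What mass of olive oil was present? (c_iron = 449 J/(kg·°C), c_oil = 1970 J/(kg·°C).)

|Q_iron| = |Q_oil|:
0.573·449·(301 − 85.9) = m·1970·(85.9 − 9.57)
150370 m = 55340  ⇒  m ≈ 0.368 kg

m ≈ 0.368 kg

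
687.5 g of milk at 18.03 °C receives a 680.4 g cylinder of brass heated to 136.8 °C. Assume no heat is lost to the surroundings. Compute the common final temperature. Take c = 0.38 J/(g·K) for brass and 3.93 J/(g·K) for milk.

T_f ≈ 28.4 °C

Setting the total heat transfer to zero:
680.4*0.38*(T − 136.8) + 687.5*3.93*(T − 18.03) = 0
258.55(T − 136.8) + 2701.9(T − 18.03) = 0
2960.4 T = 84085
T ≈ 28.40 °C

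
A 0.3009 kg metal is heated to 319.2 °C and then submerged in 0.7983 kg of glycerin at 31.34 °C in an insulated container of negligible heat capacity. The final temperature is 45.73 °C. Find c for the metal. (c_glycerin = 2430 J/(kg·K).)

c ≈ 339 J/(kg·K)

m_s c (T_s − T_f) = m_glycerin c_glycerin (T_f − T_0):
0.3009×c×(319.2 − 45.73) = 0.7983×2430×(45.73 − 31.34)
82.29 c = 27915  ⇒  c ≈ 339.2 J/(kg·K)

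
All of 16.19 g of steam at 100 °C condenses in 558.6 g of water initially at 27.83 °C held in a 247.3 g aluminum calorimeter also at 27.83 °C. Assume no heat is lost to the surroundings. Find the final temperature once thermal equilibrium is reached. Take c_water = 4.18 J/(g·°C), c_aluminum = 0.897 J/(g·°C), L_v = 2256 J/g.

Conservation of energy gives ΣQ = 0:
condense steam: −16.19·2256 = −36525; condensate cools 100→T: 16.19·4.18·(T − 100) = 67.67(T − 100); water warms: 558.6·4.18·(T − 27.83) = 2334.9(T − 27.83); aluminum cup: 247.3·0.897·(T − 27.83) = 221.83(T − 27.83)
2624.5 T = 36525 + 6767.4 + 71155 = 114447
T ≈ 43.61 °C — below 100 °C, confirming all the steam condensed.

T_f ≈ 43.6 °C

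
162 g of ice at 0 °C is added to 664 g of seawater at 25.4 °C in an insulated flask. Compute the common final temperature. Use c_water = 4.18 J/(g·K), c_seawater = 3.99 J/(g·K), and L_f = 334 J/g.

Net heat exchanged in the isolated system is zero:
latent heat to melt: 162×334 = 54108; meltwater 0→T: 162×4.18×T = 677.16 T; seawater: 2649.4(T − 25.4)
3326.5 T = 67294 − 54108 = 13186
T ≈ 3.96 °C (positive, so assuming full melt was valid).

T_f ≈ 4.0 °C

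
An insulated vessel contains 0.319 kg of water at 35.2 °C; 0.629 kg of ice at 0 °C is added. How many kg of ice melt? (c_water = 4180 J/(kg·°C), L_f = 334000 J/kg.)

Heat available from the water dropping to 0 °C: 0.319·4180·35.2 = 46936 J.
To melt every bit of ice: 0.629·334000 = 210086 J.
Since 46936 < 210086 J, not all the ice melts; equilibrium is at 0 °C.
Mass melted = 46936/334000 ≈ 0.1405 kg.

m_melted ≈ 0.141 kg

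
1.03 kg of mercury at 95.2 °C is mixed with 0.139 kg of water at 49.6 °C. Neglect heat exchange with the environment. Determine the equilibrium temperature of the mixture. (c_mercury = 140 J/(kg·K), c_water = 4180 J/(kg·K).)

T_f ≈ 58.7 °C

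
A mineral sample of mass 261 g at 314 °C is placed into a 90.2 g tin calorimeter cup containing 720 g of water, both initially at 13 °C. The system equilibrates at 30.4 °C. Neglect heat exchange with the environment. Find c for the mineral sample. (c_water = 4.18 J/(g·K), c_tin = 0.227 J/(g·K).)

c ≈ 0.712 J/(g·K)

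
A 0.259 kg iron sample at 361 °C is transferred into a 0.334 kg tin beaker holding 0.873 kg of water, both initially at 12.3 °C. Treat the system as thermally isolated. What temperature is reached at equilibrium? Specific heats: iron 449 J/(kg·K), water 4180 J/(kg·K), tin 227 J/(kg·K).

Taking heat into each body as positive, Σ m c ΔT = 0:
0.259*449*(T − 361) + 0.873*4180*(T − 12.3) + 0.334*227*(T − 12.3) = 0
116.29(T − 361) + 3649.1(T − 12.3) + 75.82(T − 12.3) = 0
(116.29 + 3649.1 + 75.82) T = 116.29*361 + 3649.1*12.3 + 75.82*12.3
T = 87798/3841.2 ≈ 22.86 °C

T_f ≈ 22.9 °C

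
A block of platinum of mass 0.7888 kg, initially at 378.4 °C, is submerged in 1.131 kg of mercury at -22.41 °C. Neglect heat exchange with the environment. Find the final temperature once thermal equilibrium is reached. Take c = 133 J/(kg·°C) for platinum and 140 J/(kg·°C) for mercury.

T_f ≈ 137.3 °C

Set heat shed by the hot body equal to heat absorbed by the cold body:
0.7888·133·(378.4 − T) = 1.131·140·(T − (-22.41))
104.91(378.4 − T) = 158.34(T − (-22.41))
263.25 T = 36150  ⇒  T ≈ 137.32 °C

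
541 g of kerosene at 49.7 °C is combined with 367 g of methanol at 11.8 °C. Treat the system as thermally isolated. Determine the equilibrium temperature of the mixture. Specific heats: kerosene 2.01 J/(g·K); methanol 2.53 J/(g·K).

T_f is the heat-capacity-weighted average of the initial temperatures:
T_f = (1087.4*49.7 + 928.51*11.8) / (1087.4 + 928.51)
    = 65001 / 2015.9 ≈ 32.24 °C

T_f ≈ 32.2 °C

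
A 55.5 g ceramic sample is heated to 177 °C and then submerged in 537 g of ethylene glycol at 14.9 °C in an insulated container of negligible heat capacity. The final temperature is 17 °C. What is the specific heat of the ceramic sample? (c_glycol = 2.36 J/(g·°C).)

m_s c (T_s − T_f) = m_glycol c_glycol (T_f − T_0):
55.5·c·(177 − 17) = 537·2.36·(17 − 14.9)
8880 c = 2661.4  ⇒  c ≈ 0.2997 J/(g·°C)

c ≈ 0.3 J/(g·°C)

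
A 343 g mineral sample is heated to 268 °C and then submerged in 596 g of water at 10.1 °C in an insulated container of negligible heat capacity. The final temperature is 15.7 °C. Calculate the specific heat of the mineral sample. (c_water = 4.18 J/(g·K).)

Setting the total heat transfer to zero:
343×c×(15.7 − 268) + 596×4.18×(15.7 − 10.1) = 0
-86539 c = -13951
c = -13951/-86539 ≈ 0.1612 J/(g·K)

c ≈ 0.161 J/(g·K)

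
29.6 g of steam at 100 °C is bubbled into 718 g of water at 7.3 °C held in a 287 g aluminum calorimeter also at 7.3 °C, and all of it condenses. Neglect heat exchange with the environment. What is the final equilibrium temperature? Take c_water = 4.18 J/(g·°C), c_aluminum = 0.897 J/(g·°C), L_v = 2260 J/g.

Let T be the final temperature. ΣQ_i = 0:
steam→water at 100 °C releases m L_v = 29.6·2260 = 66896
  condensate cools 100→T: 29.6·4.18·(T − 100) = 123.73(T − 100)
  original water: 3001.2(T − 7.3)
  cup: 257.44(T − 7.3)
3382.4 T = 66896 + 12373 + 23788 = 103057
T ≈ 30.47 °C (< 100 °C, so full condensation is consistent).

T_f ≈ 30.5 °C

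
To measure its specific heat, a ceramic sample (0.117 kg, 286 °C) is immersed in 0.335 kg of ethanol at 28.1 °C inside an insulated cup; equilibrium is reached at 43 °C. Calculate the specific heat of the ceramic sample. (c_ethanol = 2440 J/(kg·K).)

c ≈ 428 J/(kg·K)

m_s c (T_s − T_f) = m_ethanol c_ethanol (T_f − T_0):
0.117×c×(286 − 43) = 0.335×2440×(43 − 28.1)
28.43 c = 12179  ⇒  c ≈ 428.4 J/(kg·K)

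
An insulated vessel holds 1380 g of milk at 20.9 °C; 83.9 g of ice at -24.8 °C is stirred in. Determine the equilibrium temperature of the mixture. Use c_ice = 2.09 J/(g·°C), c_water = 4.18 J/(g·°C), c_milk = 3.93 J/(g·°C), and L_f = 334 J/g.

T_f ≈ 14.0 °C

Energy balance with sensible and latent terms:
warm ice to 0 °C: 83.9×2.09×(0 − (-24.8)) = 4348.7
  melt ice: 83.9×334 = 28023
  meltwater 0→T: 83.9×4.18×T = 350.7 T
  milk: 5423.4(T − 20.9)
5774.1 T = 113349 − 32371 = 80978
T ≈ 14.02 °C (positive, so assuming full melt was valid).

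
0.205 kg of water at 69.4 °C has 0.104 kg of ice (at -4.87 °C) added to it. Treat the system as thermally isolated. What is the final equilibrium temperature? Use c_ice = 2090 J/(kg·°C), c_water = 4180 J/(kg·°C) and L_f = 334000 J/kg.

T_f ≈ 18.3 °C

Conservation of energy gives ΣQ = 0:
warm ice to 0 °C: 0.104×2090×(0 − (-4.87)) = 1058.5; latent heat to melt: 0.104×334000 = 34736; meltwater 0→T: 0.104×4180×T = 434.72 T; water cools: 0.205×4180×(T − 69.4) = 856.9(T − 69.4)
1291.6 T = 59469 − 35795 = 23674
T ≈ 18.33 °C (positive, so assuming full melt was valid).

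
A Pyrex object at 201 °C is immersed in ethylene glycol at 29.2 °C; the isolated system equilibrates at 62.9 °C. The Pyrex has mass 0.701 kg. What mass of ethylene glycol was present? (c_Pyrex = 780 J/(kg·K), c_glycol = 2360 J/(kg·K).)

m ≈ 0.949 kg

Energy conservation, ΣQ = 0:
0.701·780·(62.9 − 201) + m·2360·(62.9 − 29.2) = 0
79532 m = 75510
m = 75510/79532 ≈ 0.9494 kg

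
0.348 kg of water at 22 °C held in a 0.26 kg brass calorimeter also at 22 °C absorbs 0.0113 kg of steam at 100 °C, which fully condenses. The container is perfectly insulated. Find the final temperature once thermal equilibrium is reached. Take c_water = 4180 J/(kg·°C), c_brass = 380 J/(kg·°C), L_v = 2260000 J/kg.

T_f ≈ 40.3 °C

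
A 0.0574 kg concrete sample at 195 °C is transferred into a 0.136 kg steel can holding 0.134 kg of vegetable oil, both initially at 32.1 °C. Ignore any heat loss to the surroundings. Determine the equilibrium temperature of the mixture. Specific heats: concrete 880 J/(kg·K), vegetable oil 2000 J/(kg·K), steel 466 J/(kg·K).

T_f ≈ 53.6 °C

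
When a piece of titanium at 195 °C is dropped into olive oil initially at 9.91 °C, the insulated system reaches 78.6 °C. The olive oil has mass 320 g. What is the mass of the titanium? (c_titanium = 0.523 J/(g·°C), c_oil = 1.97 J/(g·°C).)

Heat lost by the titanium = heat gained by the oil:
m×0.523×(195 − 78.6) = 320×1.97×(78.6 − 9.91)
60.88 m = 43302  ⇒  m ≈ 711.3 g

m ≈ 711 g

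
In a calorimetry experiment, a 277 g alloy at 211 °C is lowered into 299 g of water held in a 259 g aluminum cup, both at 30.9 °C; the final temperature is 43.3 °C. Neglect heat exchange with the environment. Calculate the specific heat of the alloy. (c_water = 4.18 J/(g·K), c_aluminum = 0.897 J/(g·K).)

Setting the total heat transfer to zero:
277×c×(43.3 − 211) + 299×4.18×(43.3 − 30.9) + 259×0.897×(43.3 − 30.9) = 0
-46453 c = -18379
c = -18379/-46453 ≈ 0.3956 J/(g·K)

c ≈ 0.396 J/(g·K)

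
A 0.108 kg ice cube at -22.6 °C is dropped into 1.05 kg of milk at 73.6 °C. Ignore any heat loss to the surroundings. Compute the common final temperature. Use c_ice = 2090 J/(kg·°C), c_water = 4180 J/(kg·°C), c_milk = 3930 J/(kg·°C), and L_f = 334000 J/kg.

T_f ≈ 57.3 °C

Energy conservation, ΣQ = 0:
warm ice to 0 °C: 0.108·2090·(0 − (-22.6)) = 5101.3
  melt ice: 0.108·334000 = 36072
  meltwater 0→T: 0.108·4180·T = 451.44 T
  milk cools: 1.05·3930·(T − 73.6) = 4126.5(T − 73.6)
4577.9 T = 303710 − 41173 = 262537
T ≈ 57.35 °C (positive, so assuming full melt was valid).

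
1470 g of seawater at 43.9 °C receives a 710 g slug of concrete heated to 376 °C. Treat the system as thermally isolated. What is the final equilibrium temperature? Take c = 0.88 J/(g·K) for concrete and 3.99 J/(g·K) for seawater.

T_f ≈ 75.9 °C

T_f = Σ m_i c_i T_i / Σ m_i c_i:
T_f = (624.8*376 + 5865.3*43.9) / (624.8 + 5865.3)
    = 492411 / 6490.1 ≈ 75.87 °C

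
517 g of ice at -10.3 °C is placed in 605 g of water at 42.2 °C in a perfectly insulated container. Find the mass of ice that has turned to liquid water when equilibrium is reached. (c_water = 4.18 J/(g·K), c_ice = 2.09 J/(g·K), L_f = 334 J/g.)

m_melted ≈ 286 g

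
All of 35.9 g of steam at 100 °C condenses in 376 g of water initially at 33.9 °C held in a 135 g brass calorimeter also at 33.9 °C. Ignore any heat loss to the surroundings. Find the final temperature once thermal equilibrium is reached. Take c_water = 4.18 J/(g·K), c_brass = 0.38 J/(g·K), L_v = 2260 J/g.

Setting the total heat transfer to zero:
condense steam: −35.9×2260 = −81134; condensed water 100 °C→T: 150.06(T − 100); original water: 1571.7(T − 33.9); cup: 51.3(T − 33.9)
1773 T = 81134 + 15006 + 55019 = 151159
T ≈ 85.25 °C (< 100 °C, so full condensation is consistent).

T_f ≈ 85.3 °C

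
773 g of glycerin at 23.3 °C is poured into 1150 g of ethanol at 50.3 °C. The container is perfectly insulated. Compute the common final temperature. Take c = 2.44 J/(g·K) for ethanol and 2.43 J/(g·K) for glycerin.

T_f ≈ 39.5 °C

Heat lost by the ethanol equals heat gained by the glycerin:
1150×2.44×(50.3 − T) = 773×2.43×(T − 23.3)
2806(50.3 − T) = 1878.4(T − 23.3)
4684.4 T = 184908  ⇒  T ≈ 39.47 °C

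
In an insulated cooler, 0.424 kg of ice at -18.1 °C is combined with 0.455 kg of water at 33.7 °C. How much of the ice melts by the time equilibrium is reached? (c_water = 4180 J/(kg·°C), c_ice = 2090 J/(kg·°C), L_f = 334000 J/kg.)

m_melted ≈ 0.144 kg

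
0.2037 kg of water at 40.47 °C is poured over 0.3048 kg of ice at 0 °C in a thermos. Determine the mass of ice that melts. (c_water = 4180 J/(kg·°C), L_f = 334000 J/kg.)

Water can give up m c ΔT = 0.2037·4180·40.47 = 34459 J before reaching 0 °C.
To melt every bit of ice: 0.3048·334000 = 101803 J.
That's not enough to melt it all — equilibrium is at 0 °C with ice remaining.
m_melted·334000 = 34459  ⇒  m_melted ≈ 0.1032 kg.

m_melted ≈ 0.103 kg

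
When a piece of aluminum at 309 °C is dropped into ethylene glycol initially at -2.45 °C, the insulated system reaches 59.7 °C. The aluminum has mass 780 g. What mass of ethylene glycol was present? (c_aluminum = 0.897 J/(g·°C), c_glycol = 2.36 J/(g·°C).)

Heat lost by the aluminum = heat gained by the glycol:
780·0.897·(309 − 59.7) = m·2.36·(59.7 − (-2.45))
146.67 m = 174425  ⇒  m ≈ 1189 g

m ≈ 1190 g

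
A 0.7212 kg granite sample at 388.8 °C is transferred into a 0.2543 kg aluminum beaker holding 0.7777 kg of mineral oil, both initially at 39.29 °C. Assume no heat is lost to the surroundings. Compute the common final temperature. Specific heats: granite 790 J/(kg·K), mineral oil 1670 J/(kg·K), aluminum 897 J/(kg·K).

Heat gained plus heat lost sum to zero:
0.7212*790*(T − 388.8) + 0.7777*1670*(T − 39.29) + 0.2543*897*(T − 39.29) = 0
2096.6 T = 281509
T ≈ 134.27 °C

T_f ≈ 134.3 °C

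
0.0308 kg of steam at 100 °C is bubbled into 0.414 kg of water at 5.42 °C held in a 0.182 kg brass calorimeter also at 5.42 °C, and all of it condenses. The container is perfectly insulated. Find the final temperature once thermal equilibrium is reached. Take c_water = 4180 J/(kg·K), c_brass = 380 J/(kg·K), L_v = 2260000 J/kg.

Energy conservation, ΣQ = 0:
condense steam: −0.0308×2260000 = −69608
  condensate cools 100→T: 0.0308×4180×(T − 100) = 128.74(T − 100)
  water warms: 0.414×4180×(T − 5.42) = 1730.5(T − 5.42)
  cup: 69.16(T − 5.42)
1928.4 T = 69608 + 12874 + 9754.3 = 92237
T ≈ 47.83 °C — below 100 °C, confirming all the steam condensed.

T_f ≈ 47.8 °C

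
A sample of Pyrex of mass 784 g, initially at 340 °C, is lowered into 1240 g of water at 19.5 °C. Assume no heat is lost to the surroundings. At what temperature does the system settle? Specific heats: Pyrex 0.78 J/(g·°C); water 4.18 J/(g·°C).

Heat gained plus heat lost sum to zero:
784*0.78*(T − 340) + 1240*4.18*(T − 19.5) = 0
(611.52 + 5183.2) T = 611.52*340 + 5183.2*19.5
T = 308989/5794.7 ≈ 53.32 °C

T_f ≈ 53.3 °C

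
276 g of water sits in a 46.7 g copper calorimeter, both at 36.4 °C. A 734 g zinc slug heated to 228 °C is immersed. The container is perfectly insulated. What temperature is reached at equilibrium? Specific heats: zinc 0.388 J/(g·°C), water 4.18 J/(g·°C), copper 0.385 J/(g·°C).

T_f ≈ 73.9 °C

Energy conservation, ΣQ = 0:
734·0.388·(T − 228) + 276·4.18·(T − 36.4) + 46.7·0.385·(T − 36.4) = 0
1456.5 T = 107581
T = 107581 / 1456.5 = 73.9 °C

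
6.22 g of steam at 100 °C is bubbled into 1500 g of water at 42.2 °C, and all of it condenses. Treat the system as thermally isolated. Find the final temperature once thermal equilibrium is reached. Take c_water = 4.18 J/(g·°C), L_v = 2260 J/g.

T_f ≈ 44.7 °C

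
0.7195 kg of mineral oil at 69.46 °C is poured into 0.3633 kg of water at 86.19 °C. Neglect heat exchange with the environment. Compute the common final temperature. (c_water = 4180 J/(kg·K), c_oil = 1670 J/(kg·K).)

T_f ≈ 78.8 °C

T_f is the heat-capacity-weighted average of the initial temperatures:
T_f = (1518.6*86.19 + 1201.6*69.46) / (1518.6 + 1201.6)
    = 214348 / 2720.2 ≈ 78.80 °C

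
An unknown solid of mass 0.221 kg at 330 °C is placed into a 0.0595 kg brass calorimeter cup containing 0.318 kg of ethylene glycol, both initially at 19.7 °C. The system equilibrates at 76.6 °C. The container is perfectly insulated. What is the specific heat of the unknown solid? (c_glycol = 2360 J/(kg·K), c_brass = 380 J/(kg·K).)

c ≈ 785 J/(kg·K)

Let T be the final temperature. ΣQ_i = 0:
0.221×c×(76.6 − 330) + 0.318×2360×(76.6 − 19.7) + 0.0595×380×(76.6 − 19.7) = 0
-56 c = -43989
c = -43989/-56 ≈ 785.5 J/(kg·K)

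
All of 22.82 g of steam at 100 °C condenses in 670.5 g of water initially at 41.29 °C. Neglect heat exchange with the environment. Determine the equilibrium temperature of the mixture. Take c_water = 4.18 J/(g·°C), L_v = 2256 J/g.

T_f ≈ 61.0 °C

Energy conservation, ΣQ = 0:
steam→water at 100 °C releases m L_v = 22.82×2256 = 51482
  condensed water 100 °C→T: 95.39(T − 100)
  water warms: 670.5×4.18×(T − 41.29) = 2802.7(T − 41.29)
2898.1 T = 51482 + 9538.8 + 115723 = 176744
T ≈ 60.99 °C — below 100 °C, confirming all the steam condensed.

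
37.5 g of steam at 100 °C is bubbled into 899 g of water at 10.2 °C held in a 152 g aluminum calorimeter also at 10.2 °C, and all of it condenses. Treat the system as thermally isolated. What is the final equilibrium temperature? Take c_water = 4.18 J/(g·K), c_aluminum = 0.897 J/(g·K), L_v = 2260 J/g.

Heat gained plus heat lost sum to zero:
latent heat released on condensation: 37.5·2260 = 84750; condensate cools 100→T: 37.5·4.18·(T − 100) = 156.75(T − 100); water warms: 899·4.18·(T − 10.2) = 3757.8(T − 10.2); cup: 136.34(T − 10.2)
4050.9 T = 84750 + 15675 + 39720 = 140145
T ≈ 34.60 °C — below 100 °C, confirming all the steam condensed.

T_f ≈ 34.6 °C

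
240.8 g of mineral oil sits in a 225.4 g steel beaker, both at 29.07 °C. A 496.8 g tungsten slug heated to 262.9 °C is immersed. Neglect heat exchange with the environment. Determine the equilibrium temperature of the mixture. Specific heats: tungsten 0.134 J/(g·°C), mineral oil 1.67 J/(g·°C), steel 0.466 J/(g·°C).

T_f ≈ 56.2 °C

Taking heat into each body as positive, Σ m c ΔT = 0:
496.8*0.134*(T − 262.9) + 240.8*1.67*(T − 29.07) + 225.4*0.466*(T − 29.07) = 0
66.57(T − 262.9) + 402.14(T − 29.07) + 105.04(T − 29.07) = 0
573.74 T = 32245
T = 32245 / 573.74 = 56.2 °C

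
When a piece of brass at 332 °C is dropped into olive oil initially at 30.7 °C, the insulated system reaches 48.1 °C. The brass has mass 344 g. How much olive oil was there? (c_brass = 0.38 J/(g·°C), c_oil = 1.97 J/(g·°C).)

m ≈ 1080 g

|Q_brass| = |Q_oil|:
344·0.38·(332 − 48.1) = m·1.97·(48.1 − 30.7)
34.28 m = 37111  ⇒  m ≈ 1083 g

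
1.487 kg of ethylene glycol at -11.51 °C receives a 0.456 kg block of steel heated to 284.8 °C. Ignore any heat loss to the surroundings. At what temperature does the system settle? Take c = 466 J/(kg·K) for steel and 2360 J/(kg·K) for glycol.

|Q_steel| = |Q_glycol|:
0.456·466·(284.8 − T) = 1.487·2360·(T − (-11.51))
212.5(284.8 − T) = 3509.3(T − (-11.51))
3721.8 T = 20127  ⇒  T ≈ 5.41 °C

T_f ≈ 5.4 °C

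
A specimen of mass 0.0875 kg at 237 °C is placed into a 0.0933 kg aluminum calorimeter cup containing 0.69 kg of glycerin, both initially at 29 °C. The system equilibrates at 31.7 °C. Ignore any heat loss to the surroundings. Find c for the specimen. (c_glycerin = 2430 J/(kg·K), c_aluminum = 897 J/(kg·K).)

Heat gained plus heat lost sum to zero:
0.0875·c·(31.7 − 237) + 0.69·2430·(31.7 − 29) + 0.0933·897·(31.7 − 29) = 0
-17.96 c = -4753.1
c = -4753.1/-17.96 ≈ 264.6 J/(kg·K)

c ≈ 265 J/(kg·K)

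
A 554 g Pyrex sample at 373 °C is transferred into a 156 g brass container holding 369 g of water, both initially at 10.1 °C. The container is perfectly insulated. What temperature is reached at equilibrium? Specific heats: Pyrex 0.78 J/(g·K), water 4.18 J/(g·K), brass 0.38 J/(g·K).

Energy conservation, ΣQ = 0:
554·0.78·(T − 373) + 369·4.18·(T − 10.1) + 156·0.38·(T − 10.1) = 0
2033.8 T = 177358
T = 177358 / 2033.8 = 87.2 °C

T_f ≈ 87.2 °C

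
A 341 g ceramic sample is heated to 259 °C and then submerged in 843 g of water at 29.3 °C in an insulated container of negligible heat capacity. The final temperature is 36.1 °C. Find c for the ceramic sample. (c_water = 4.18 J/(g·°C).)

c ≈ 0.315 J/(g·°C)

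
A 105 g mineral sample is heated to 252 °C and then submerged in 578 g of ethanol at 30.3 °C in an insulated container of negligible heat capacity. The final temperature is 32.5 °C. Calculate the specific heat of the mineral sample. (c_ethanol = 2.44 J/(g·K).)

c ≈ 0.135 J/(g·K)

Setting the total heat transfer to zero:
105×c×(32.5 − 252) + 578×2.44×(32.5 − 30.3) = 0
-23048 c = -3102.7
c = -3102.7/-23048 ≈ 0.1346 J/(g·K)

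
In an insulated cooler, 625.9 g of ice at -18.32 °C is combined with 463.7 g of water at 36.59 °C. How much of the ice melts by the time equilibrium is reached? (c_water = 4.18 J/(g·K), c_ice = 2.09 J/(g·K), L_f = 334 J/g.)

Water can give up m c ΔT = 463.7×4.18×36.59 = 70921 J before reaching 0 °C.
Of that, 625.9×2.09×18.32 = 23965 J goes to bring the ice to 0 °C, leaving 46956 J.
Fully melting the ice requires m_ice L_f = 625.9×334 = 209051 J.
46956 J < 209051 J, so only part of the ice melts and the system sits at 0 °C.
m_melt = 46956 / L_f = 140.6 g.

m_melted ≈ 141 g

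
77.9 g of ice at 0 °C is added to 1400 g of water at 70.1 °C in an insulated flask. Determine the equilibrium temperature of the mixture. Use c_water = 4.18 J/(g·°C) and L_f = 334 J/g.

Let T be the final temperature. ΣQ_i = 0:
latent heat to melt: 77.9·334 = 26019
  meltwater 0→T: 77.9·4.18·T = 325.62 T
  water: 5852(T − 70.1)
6177.6 T = 410225 − 26019 = 384207
T ≈ 62.19 °C. Since T > 0 °C, the all-ice-melts assumption holds.

T_f ≈ 62.2 °C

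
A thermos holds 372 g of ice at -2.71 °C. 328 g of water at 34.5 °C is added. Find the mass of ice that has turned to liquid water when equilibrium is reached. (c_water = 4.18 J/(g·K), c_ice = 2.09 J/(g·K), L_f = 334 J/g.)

Cooling the water to 0 °C releases 328×4.18×34.5 = 47301 J.
Of that, 372×2.09×2.71 = 2107 J goes to bring the ice to 0 °C, leaving 45194 J.
Fully melting the ice requires m_ice L_f = 372×334 = 124248 J.
45194 J < 124248 J, so only part of the ice melts and the system sits at 0 °C.
m_melt = 45194 / L_f = 135.3 g.

m_melted ≈ 135 g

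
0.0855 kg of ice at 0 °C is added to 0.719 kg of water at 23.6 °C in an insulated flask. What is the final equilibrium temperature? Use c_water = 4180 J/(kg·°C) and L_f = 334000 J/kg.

T_f ≈ 12.6 °C

Sum of m c ΔT and latent-heat terms is zero:
fusion: m_ice L_f = 0.0855·334000 = 28557
  meltwater 0→T: 0.0855·4180·T = 357.39 T
  water cools: 0.719·4180·(T − 23.6) = 3005.4(T − 23.6)
3362.8 T = 70928 − 28557 = 42371
T ≈ 12.60 °C (positive, so assuming full melt was valid).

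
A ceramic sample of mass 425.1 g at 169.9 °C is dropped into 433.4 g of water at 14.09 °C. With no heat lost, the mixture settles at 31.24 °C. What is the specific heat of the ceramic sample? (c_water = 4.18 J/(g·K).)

c ≈ 0.527 J/(g·K)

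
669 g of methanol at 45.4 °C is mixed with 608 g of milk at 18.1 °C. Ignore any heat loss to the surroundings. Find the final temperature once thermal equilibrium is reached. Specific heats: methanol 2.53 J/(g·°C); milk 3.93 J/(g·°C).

T_f ≈ 29.4 °C

|Q_methanol| = |Q_milk|:
669*2.53*(45.4 − T) = 608*3.93*(T − 18.1)
1692.6(45.4 − T) = 2389.4(T − 18.1)
4082 T = 120092  ⇒  T ≈ 29.42 °C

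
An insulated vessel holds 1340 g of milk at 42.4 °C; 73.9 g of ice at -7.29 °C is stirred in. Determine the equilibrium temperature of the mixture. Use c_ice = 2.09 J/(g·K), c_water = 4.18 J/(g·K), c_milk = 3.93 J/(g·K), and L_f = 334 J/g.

T_f ≈ 35.4 °C

Energy balance with sensible and latent terms:
warm ice to 0 °C: 73.9×2.09×(0 − (-7.29)) = 1125.9
  fusion: m_ice L_f = 73.9×334 = 24683
  meltwater 0→T: 73.9×4.18×T = 308.9 T
  milk: 5266.2(T − 42.4)
5575.1 T = 223287 − 25809 = 197478
T ≈ 35.42 °C. Since T > 0 °C, the all-ice-melts assumption holds.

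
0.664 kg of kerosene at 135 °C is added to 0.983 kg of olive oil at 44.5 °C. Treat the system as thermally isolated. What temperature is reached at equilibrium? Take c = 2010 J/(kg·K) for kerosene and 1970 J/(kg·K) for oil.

T_f ≈ 81.4 °C

Let T be the final temperature. ΣQ_i = 0:
0.664·2010·(T − 135) + 0.983·1970·(T − 44.5) = 0
1334.6(T − 135) + 1936.5(T − 44.5) = 0
(1334.6 + 1936.5) T = 1334.6·135 + 1936.5·44.5
T = 266351/3271.2 ≈ 81.42 °C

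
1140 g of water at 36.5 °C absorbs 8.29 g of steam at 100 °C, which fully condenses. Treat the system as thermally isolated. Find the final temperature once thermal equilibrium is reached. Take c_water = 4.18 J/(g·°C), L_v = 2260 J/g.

T_f ≈ 40.9 °C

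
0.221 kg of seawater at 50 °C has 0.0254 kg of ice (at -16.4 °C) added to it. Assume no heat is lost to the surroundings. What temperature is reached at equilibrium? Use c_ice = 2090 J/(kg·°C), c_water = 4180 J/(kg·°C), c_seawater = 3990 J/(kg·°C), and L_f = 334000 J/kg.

Energy conservation, ΣQ = 0:
warm ice to 0 °C: 0.0254·2090·(0 − (-16.4)) = 870.61; latent heat to melt: 0.0254·334000 = 8483.6; meltwater 0→T: 0.0254·4180·T = 106.17 T; seawater cools: 0.221·3990·(T − 50) = 881.79(T − 50)
987.96 T = 44090 − 9354.2 = 34735
T ≈ 35.16 °C (positive, so assuming full melt was valid).

T_f ≈ 35.2 °C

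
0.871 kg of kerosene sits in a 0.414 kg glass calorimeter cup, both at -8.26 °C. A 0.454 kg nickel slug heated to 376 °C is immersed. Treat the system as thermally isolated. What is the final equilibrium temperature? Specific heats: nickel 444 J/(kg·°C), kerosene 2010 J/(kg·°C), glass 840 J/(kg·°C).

T_f ≈ 25.4 °C

Heat gained plus heat lost sum to zero:
0.454·444·(T − 376) + 0.871·2010·(T − (-8.26)) + 0.414·840·(T − (-8.26)) = 0
201.58(T − 376) + 1750.7(T − (-8.26)) + 347.76(T − (-8.26)) = 0
2300 T = 58459
T = 58459/2300 ≈ 25.42 °C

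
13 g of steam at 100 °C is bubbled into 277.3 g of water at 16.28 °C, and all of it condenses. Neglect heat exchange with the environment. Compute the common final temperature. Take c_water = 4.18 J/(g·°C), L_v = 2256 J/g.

Energy balance with sensible and latent terms:
condense steam: −13·2256 = −29328; condensed water 100 °C→T: 54.34(T − 100); original water: 1159.1(T − 16.28)
1213.5 T = 29328 + 5434 + 18870 = 53632
T ≈ 44.20 °C — below 100 °C, confirming all the steam condensed.

T_f ≈ 44.2 °C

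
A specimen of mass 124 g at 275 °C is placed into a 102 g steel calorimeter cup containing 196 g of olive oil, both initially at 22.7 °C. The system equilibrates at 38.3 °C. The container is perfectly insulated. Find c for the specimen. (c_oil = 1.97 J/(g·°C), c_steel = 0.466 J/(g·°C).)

c ≈ 0.23 J/(g·°C)

Taking heat into each body as positive, Σ m c ΔT = 0:
124·c·(38.3 − 275) + 196·1.97·(38.3 − 22.7) + 102·0.466·(38.3 − 22.7) = 0
-29351 c = -6765
c = -6765/-29351 ≈ 0.2305 J/(g·°C)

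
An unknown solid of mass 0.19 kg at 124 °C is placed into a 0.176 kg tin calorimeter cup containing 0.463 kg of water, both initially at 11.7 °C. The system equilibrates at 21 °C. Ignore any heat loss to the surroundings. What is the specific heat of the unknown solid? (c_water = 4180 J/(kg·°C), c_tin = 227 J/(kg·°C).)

Heat gained plus heat lost sum to zero:
0.19×c×(21 − 124) + 0.463×4180×(21 − 11.7) + 0.176×227×(21 − 11.7) = 0
-19.57 c = -18370
c = -18370/-19.57 ≈ 938.7 J/(kg·°C)

c ≈ 939 J/(kg·°C)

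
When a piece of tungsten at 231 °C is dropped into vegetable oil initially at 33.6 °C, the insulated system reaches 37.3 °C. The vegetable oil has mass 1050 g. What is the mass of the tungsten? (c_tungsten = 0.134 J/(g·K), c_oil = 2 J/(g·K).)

|Q_tungsten| = |Q_oil|:
m·0.134·(231 − 37.3) = 1050·2·(37.3 − 33.6)
25.96 m = 7770  ⇒  m ≈ 299.4 g

m ≈ 299 g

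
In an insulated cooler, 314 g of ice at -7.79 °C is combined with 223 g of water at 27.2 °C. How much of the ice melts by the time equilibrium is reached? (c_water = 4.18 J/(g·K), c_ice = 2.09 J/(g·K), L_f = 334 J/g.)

m_melted ≈ 60.6 g

Water can give up m c ΔT = 223·4.18·27.2 = 25354 J before reaching 0 °C.
Warming the ice to 0 °C takes 314·2.09·7.79 = 5112.3 J, leaving 20242 J for melting.
Melting all 314 g of ice would need 314·334 = 104876 J.
Since 20242 < 104876 J, not all the ice melts; equilibrium is at 0 °C.
Mass melted = 20242/334 ≈ 60.6 g.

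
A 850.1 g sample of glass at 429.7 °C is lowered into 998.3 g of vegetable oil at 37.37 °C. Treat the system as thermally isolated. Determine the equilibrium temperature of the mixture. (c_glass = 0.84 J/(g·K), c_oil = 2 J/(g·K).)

T_f ≈ 140.7 °C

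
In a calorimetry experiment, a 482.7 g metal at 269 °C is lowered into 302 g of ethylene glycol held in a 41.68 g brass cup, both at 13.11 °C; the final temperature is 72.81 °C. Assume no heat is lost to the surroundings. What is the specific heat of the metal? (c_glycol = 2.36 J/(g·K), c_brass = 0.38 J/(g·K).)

Let T be the final temperature. ΣQ_i = 0:
482.7×c×(72.81 − 269) + 302×2.36×(72.81 − 13.11) + 41.68×0.38×(72.81 − 13.11) = 0
-94701 c = -43495
c = -43495/-94701 ≈ 0.4593 J/(g·K)

c ≈ 0.459 J/(g·K)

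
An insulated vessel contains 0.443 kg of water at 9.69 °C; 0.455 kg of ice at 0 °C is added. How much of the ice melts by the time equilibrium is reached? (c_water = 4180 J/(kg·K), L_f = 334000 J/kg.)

m_melted ≈ 0.0537 kg

Cooling the water to 0 °C releases 0.443×4180×9.69 = 17943 J.
Melting all 0.455 kg of ice would need 0.455×334000 = 151970 J.
17943 J < 151970 J, so only part of the ice melts and the system sits at 0 °C.
m_melt = 17943 / L_f = 0.05372 kg.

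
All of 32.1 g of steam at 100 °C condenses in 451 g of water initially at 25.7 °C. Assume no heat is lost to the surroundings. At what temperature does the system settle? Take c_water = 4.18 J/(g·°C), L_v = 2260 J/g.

T_f ≈ 66.6 °C

Conservation of energy gives ΣQ = 0:
condense steam: −32.1·2260 = −72546
  condensed water 100 °C→T: 134.18(T − 100)
  water warms: 451·4.18·(T − 25.7) = 1885.2(T − 25.7)
2019.4 T = 72546 + 13418 + 48449 = 134413
T ≈ 66.56 °C — below 100 °C, confirming all the steam condensed.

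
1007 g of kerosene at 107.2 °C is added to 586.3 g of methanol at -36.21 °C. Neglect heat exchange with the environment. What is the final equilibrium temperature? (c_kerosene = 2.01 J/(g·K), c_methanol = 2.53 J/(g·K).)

Conservation of energy gives ΣQ = 0:
1007·2.01·(T − 107.2) + 586.3·2.53·(T − (-36.21)) = 0
2024.1(T − 107.2) + 1483.3(T − (-36.21)) = 0
3507.4 T = 163269
T ≈ 46.55 °C

T_f ≈ 46.5 °C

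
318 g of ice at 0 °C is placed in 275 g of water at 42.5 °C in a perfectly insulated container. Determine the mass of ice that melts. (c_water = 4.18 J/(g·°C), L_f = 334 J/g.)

m_melted ≈ 146 g

Heat available from the water dropping to 0 °C: 275·4.18·42.5 = 48854 J.
Fully melting the ice requires m_ice L_f = 318·334 = 106212 J.
That's not enough to melt it all — equilibrium is at 0 °C with ice remaining.
Mass melted = 48854/334 ≈ 146.3 g.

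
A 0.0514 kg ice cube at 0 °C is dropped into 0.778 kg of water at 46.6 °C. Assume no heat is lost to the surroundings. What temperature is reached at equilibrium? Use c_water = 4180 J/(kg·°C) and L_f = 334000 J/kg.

T_f ≈ 38.8 °C

Let T be the final temperature. ΣQ_i = 0:
fusion: m_ice L_f = 0.0514×334000 = 17168
  meltwater 0→T: 0.0514×4180×T = 214.85 T
  water cools: 0.778×4180×(T − 46.6) = 3252(T − 46.6)
3466.9 T = 151545 − 17168 = 134377
T ≈ 38.76 °C — above 0 °C, consistent with complete melting.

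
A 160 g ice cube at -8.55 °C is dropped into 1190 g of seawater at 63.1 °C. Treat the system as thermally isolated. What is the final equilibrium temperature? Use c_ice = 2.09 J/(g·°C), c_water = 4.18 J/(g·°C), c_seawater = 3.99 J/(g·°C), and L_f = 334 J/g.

T_f ≈ 44.9 °C

Conservation of energy gives ΣQ = 0:
ice -8.55→0 °C: 160·2.09·8.55 = 2859.1
  latent heat to melt: 160·334 = 53440
  warm the meltwater: 668.8 T
  seawater: 4748.1(T − 63.1)
5416.9 T = 299605 − 56299 = 243306
T ≈ 44.92 °C (positive, so assuming full melt was valid).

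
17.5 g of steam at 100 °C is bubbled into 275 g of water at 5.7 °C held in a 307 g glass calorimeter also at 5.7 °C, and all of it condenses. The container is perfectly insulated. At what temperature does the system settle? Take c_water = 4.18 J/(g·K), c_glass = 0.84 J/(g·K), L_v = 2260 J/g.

T_f ≈ 37.1 °C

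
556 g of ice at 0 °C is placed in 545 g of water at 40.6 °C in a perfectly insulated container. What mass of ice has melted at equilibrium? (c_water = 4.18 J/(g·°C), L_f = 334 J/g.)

Water can give up m c ΔT = 545×4.18×40.6 = 92491 J before reaching 0 °C.
Melting all 556 g of ice would need 556×334 = 185704 J.
Since 92491 < 185704 J, not all the ice melts; equilibrium is at 0 °C.
m_melted×334 = 92491  ⇒  m_melted ≈ 276.9 g.

m_melted ≈ 277 g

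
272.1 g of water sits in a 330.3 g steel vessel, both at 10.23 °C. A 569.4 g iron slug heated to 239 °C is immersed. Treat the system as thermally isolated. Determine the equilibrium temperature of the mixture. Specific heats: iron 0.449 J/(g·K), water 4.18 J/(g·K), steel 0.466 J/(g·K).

With ΣQ=0 the equilibrium temperature is the m·c-weighted mean:
T_f = (255.66·239 + 1137.4·10.23 + 153.92·10.23) / (255.66 + 1137.4 + 153.92)
    = 74313 / 1547 ≈ 48.04 °C

T_f ≈ 48.0 °C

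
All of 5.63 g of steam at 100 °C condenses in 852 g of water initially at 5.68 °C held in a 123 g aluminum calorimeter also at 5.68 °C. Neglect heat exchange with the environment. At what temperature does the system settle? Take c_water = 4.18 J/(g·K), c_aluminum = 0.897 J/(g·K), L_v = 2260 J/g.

Conservation of energy gives ΣQ = 0:
condense steam: −5.63×2260 = −12724
  condensate cools 100→T: 5.63×4.18×(T − 100) = 23.53(T − 100)
  water warms: 852×4.18×(T − 5.68) = 3561.4(T − 5.68)
  aluminum cup: 123×0.897×(T − 5.68) = 110.33(T − 5.68)
3695.2 T = 12724 + 2353.3 + 20855 = 35932
T ≈ 9.72 °C, under the boiling point, so the assumption holds.

T_f ≈ 9.7 °C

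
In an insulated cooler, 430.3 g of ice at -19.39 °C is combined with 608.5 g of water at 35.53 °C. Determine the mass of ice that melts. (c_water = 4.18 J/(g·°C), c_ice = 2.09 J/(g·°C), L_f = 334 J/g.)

m_melted ≈ 218 g

Water can give up m c ΔT = 608.5·4.18·35.53 = 90372 J before reaching 0 °C.
Of that, 430.3·2.09·19.39 = 17438 J goes to bring the ice to 0 °C, leaving 72934 J.
To melt every bit of ice: 430.3·334 = 143720 J.
Since 72934 < 143720 J, not all the ice melts; equilibrium is at 0 °C.
m_melt = 72934 / L_f = 218.4 g.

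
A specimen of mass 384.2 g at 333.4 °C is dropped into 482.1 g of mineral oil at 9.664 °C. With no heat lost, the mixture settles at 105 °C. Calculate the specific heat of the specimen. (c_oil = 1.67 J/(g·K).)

c ≈ 0.875 J/(g·K)

Energy conservation, ΣQ = 0:
384.2×c×(105 − 333.4) + 482.1×1.67×(105 − 9.664) = 0
-87751 c = -76756
c = -76756/-87751 ≈ 0.8747 J/(g·K)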